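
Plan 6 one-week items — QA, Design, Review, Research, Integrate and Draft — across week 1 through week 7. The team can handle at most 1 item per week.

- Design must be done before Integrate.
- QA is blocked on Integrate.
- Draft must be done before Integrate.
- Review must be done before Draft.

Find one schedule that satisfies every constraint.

Design -> week 3, QA -> week 5, Review -> week 1, Integrate -> week 4, Draft -> week 2, Research -> week 6

Checking: Integrate(week 4) before QA(week 5); Review(week 1) before Draft(week 2); Draft(week 2) before Integrate(week 4); Design(week 3) before Integrate(week 4); max 1 per week (cap 1).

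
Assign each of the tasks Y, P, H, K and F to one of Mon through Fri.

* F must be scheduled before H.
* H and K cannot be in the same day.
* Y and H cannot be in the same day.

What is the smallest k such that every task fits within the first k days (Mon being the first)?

2 days

The precedence chain requires at least 2 distinct days.
2 works (last occupied day: Tue): for example Y -> Mon, F -> Mon, K -> Mon, H -> Tue, P -> Mon.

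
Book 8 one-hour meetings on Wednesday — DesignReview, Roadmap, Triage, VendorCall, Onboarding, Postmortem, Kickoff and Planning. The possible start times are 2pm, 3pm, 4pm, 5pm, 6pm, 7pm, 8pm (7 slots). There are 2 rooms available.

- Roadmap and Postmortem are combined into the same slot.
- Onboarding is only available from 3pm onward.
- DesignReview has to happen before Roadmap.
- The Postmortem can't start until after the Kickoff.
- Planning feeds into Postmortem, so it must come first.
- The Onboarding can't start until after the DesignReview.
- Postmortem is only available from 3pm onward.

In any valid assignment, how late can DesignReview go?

6pm

Downstream work caps DesignReview at 7pm.
DesignReview at 6pm is achievable: Triage in 3pm, Planning in 2pm, Postmortem in 7pm, Kickoff in 2pm, Roadmap in 7pm, DesignReview in 6pm, Onboarding in 8pm, VendorCall in 3pm.
Nothing later works — the capacity limit rule out every slot after 6pm.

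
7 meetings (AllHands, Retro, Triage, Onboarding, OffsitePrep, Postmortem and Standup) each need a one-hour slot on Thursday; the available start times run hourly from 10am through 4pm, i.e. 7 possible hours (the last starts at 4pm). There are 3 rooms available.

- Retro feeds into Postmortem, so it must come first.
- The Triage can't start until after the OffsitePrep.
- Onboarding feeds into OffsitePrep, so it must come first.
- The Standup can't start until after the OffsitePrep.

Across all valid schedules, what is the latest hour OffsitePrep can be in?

3pm

Precedence pushes OffsitePrep to at least 11am; downstream work caps OffsitePrep at 3pm.
OffsitePrep at 3pm is achievable: Triage=4pm; OffsitePrep=3pm; Retro=10am; Postmortem=11am; Onboarding=10am; Standup=4pm; AllHands=10am.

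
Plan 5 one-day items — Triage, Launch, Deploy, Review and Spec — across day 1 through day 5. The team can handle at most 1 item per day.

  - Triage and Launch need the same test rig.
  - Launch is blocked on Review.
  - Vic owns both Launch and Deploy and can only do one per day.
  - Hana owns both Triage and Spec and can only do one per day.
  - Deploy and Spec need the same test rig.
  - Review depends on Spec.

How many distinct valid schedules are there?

Splitting on Triage: it can be day 1 (4), day 2 (4), day 3 (4), day 4 (4), day 5 (4). Listing each branch's schedules as (Launch, Deploy, Review, Spec) by day number:
Triage=day 1: (4,5,3,2) (5,2,4,3) (5,3,4,2) (5,4,3,2) — 4.
Triage=day 2: (4,5,3,1) (5,1,4,3) (5,3,4,1) (5,4,3,1) — 4.
Triage=day 3: (4,5,2,1) (5,1,4,2) (5,2,4,1) (5,4,2,1) — 4.
Triage=day 4: (3,5,2,1) (5,1,3,2) (5,2,3,1) (5,3,2,1) — 4.
Triage=day 5: (3,4,2,1) (4,1,3,2) (4,2,3,1) (4,3,2,1) — 4.
Summing: 4 + 4 + 4 + 4 + 4 = 20.

20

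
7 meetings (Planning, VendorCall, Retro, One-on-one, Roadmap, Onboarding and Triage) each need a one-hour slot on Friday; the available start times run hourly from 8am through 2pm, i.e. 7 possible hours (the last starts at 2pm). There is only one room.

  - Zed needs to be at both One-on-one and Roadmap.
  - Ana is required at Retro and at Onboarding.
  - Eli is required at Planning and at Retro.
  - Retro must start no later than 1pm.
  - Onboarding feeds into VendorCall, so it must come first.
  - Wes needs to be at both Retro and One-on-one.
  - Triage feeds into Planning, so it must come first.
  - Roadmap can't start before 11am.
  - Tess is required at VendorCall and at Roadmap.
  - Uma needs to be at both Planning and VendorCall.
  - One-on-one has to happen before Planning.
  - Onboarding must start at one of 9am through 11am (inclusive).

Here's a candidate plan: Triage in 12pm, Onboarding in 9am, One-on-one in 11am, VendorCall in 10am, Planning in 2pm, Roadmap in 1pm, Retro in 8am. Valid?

Wes needs to be at both Retro and One-on-one — holds.
Ana is required at Retro and at Onboarding — holds.
Triage feeds into Planning, so it must come first — holds.
Eli is required at Planning and at Retro — holds.
One-on-one has to happen before Planning — holds.
Onboarding must start at one of 9am through 11am (inclusive) — holds.
There is only one room — holds.
Onboarding feeds into VendorCall, so it must come first — holds.
Zed needs to be at both One-on-one and Roadmap — holds.
Roadmap can't start before 11am — holds.
Uma needs to be at both Planning and VendorCall — holds.
Tess is required at VendorCall and at Roadmap — holds.
Retro must start no later than 1pm — holds.

Yes, all constraints hold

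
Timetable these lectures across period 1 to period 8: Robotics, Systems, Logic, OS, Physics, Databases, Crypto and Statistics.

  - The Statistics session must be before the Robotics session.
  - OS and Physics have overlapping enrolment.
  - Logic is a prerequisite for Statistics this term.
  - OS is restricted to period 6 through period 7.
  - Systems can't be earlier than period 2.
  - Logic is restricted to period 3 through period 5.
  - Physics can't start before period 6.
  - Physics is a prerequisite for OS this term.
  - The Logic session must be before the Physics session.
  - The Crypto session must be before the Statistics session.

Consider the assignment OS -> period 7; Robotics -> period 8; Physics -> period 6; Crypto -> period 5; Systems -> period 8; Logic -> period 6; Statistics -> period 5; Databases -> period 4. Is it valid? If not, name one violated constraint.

No. Logic is a prerequisite for Statistics this term is not satisfied.

The Crypto session must be before the Statistics session — violated.
Physics can't start before period 6 — holds.
The Statistics session must be before the Robotics session — holds.
Logic is a prerequisite for Statistics this term — violated.
Logic is restricted to period 3 through period 5 — violated.
The Logic session must be before the Physics session — violated.
OS and Physics have overlapping enrolment — holds.
Physics is a prerequisite for OS this term — holds.
OS is restricted to period 6 through period 7 — holds.
Systems can't be earlier than period 2 — holds.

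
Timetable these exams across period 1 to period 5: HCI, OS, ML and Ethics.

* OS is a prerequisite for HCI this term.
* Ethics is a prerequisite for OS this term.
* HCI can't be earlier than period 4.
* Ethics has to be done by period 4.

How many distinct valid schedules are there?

Splitting on HCI: it can be period 4 (15), period 5 (30). Listing each branch's schedules as (OS, ML, Ethics) by period number:
HCI=period 4: (2,1,1) (2,2,1) (2,3,1) (2,4,1) (2,5,1) (3,1,1) (3,1,2) (3,2,1) (3,2,2) (3,3,1) (3,3,2) (3,4,1) (3,4,2) (3,5,1) (3,5,2) — 15.
HCI=period 5: (2,1,1) (2,2,1) (2,3,1) (2,4,1) (2,5,1) (3,1,1) (3,1,2) (3,2,1) (3,2,2) (3,3,1) (3,3,2) (3,4,1) (3,4,2) (3,5,1) (3,5,2) (4,1,1) (4,1,2) (4,1,3) (4,2,1) (4,2,2) (4,2,3) (4,3,1) (4,3,2) (4,3,3) (4,4,1) (4,4,2) (4,4,3) (4,5,1) (4,5,2) (4,5,3) — 30.
Summing: 15 + 30 = 45.

45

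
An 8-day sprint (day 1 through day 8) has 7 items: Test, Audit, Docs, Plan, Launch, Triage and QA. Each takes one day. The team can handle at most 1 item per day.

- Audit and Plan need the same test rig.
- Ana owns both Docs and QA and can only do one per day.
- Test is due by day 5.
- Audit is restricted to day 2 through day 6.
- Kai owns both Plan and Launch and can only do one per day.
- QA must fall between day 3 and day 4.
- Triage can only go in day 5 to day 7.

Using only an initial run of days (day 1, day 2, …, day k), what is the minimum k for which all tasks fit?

With at most 1 per day and 7 tasks, at least 7 days are needed.
Triage can't be placed before day 5, so the schedule must run through at least day 5.
7 works (last occupied day: day 7): for example Test -> day 1; QA -> day 3; Plan -> day 6; Docs -> day 4; Triage -> day 5; Audit -> day 2; Launch -> day 7.

7 days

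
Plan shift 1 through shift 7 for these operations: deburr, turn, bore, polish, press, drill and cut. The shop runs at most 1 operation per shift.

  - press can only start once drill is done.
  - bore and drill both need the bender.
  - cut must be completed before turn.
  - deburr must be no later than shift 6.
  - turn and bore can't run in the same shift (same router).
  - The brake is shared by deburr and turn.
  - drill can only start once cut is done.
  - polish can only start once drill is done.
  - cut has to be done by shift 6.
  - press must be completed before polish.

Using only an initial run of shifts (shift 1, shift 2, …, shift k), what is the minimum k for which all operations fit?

7

The precedence chain requires at least 4 distinct shifts.
With at most 1 per shift and 7 operations, at least 7 shifts are needed.
7 works (last occupied shift: shift 7): for example press in shift 4, polish in shift 5, deburr in shift 2, drill in shift 3, bore in shift 7, turn in shift 6, cut in shift 1.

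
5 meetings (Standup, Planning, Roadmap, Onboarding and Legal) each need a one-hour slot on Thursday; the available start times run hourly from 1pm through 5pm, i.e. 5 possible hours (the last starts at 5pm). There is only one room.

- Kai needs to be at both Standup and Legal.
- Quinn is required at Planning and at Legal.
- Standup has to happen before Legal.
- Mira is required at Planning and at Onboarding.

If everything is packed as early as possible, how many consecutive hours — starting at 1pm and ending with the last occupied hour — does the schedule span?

5

The precedence chain requires at least 2 distinct hours.
With at most 1 per hour and 5 meetings, at least 5 hours are needed.
5 works (last occupied hour: 5pm): for example Onboarding=5pm, Legal=2pm, Roadmap=4pm, Standup=1pm, Planning=3pm.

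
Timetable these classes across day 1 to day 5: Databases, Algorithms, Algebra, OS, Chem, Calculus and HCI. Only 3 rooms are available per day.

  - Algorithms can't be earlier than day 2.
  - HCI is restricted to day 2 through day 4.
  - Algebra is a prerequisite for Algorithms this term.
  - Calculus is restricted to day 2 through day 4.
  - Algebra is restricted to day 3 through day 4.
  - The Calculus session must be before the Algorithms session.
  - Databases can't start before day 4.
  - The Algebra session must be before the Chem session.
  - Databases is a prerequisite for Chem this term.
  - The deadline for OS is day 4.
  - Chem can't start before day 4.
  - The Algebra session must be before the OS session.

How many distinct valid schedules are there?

12

Splitting on Algorithms: it can be day 4 (4), day 5 (8). Listing each branch's schedules as (Databases, Algebra, OS, Chem, Calculus, HCI) by day number:
Algorithms=day 4: (4,3,4,5,2,2) (4,3,4,5,2,3) (4,3,4,5,3,2) (4,3,4,5,3,3) — 4.
Algorithms=day 5: (4,3,4,5,2,2) (4,3,4,5,2,3) (4,3,4,5,2,4) (4,3,4,5,3,2) (4,3,4,5,3,3) (4,3,4,5,3,4) (4,3,4,5,4,2) (4,3,4,5,4,3) — 8.
Summing: 4 + 8 = 12.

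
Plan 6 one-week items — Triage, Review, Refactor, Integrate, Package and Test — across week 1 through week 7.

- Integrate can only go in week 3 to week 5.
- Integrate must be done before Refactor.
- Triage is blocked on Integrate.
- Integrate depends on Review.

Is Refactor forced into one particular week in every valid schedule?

Refactor can be week 4 (e.g. Package=week 1, Test=week 1, Review=week 1, Integrate=week 3, Refactor=week 4, Triage=week 4) or week 5 (e.g. Integrate in week 3; Package in week 1; Refactor in week 5; Test in week 1; Review in week 1; Triage in week 4).

No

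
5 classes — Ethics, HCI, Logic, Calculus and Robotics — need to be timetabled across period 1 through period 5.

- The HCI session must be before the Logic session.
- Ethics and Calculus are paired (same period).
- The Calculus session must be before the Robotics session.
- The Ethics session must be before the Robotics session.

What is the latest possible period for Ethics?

Downstream work caps Ethics at period 4.
Ethics at period 4 is achievable: Robotics=period 5, Ethics=period 4, Calculus=period 4, HCI=period 1, Logic=period 2.

period 4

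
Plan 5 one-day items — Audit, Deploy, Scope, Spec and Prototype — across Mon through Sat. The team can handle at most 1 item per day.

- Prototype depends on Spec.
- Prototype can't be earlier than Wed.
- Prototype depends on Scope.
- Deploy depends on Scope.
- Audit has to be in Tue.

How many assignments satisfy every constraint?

25

Splitting on Deploy: it can be Wed (3), Thu (6), Fri (8), Sat (8). Listing each branch's schedules as (Audit, Scope, Spec, Prototype):
Deploy=Wed: (Tue,Mon,Thu,Fri) (Tue,Mon,Thu,Sat) (Tue,Mon,Fri,Sat) — 3.
Deploy=Thu: (Tue,Mon,Wed,Fri) (Tue,Mon,Wed,Sat) (Tue,Mon,Fri,Sat) (Tue,Wed,Mon,Fri) (Tue,Wed,Mon,Sat) (Tue,Wed,Fri,Sat) — 6.
Deploy=Fri: (Tue,Mon,Wed,Thu) (Tue,Mon,Wed,Sat) (Tue,Mon,Thu,Sat) (Tue,Wed,Mon,Thu) (Tue,Wed,Mon,Sat) (Tue,Wed,Thu,Sat) (Tue,Thu,Mon,Sat) (Tue,Thu,Wed,Sat) — 8.
Deploy=Sat: (Tue,Mon,Wed,Thu) (Tue,Mon,Wed,Fri) (Tue,Mon,Thu,Fri) (Tue,Wed,Mon,Thu) (Tue,Wed,Mon,Fri) (Tue,Wed,Thu,Fri) (Tue,Thu,Mon,Fri) (Tue,Thu,Wed,Fri) — 8.
Summing: 3 + 6 + 8 + 8 = 25.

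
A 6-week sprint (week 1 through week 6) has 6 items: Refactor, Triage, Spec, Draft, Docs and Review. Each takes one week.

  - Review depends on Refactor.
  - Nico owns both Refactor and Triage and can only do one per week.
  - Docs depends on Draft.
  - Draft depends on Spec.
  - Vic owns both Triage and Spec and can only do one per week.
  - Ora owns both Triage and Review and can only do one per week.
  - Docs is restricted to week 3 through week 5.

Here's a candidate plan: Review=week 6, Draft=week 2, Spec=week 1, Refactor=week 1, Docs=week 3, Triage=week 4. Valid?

Review depends on Refactor — holds.
Vic owns both Triage and Spec and can only do one per week — holds.
Docs depends on Draft — holds.
Nico owns both Refactor and Triage and can only do one per week — holds.
Draft depends on Spec — holds.
Ora owns both Triage and Review and can only do one per week — holds.
Docs is restricted to week 3 through week 5 — holds.

Yes, all constraints hold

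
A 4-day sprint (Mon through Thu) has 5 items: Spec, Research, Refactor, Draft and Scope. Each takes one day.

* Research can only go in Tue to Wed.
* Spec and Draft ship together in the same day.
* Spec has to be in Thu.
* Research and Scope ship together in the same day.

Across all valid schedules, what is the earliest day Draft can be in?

Thu

Draft must be in the same day as Spec, which can't be before Thu, so Draft is at least Thu.
Draft at Thu is achievable: Refactor -> Mon, Spec -> Thu, Research -> Tue, Scope -> Tue, Draft -> Thu.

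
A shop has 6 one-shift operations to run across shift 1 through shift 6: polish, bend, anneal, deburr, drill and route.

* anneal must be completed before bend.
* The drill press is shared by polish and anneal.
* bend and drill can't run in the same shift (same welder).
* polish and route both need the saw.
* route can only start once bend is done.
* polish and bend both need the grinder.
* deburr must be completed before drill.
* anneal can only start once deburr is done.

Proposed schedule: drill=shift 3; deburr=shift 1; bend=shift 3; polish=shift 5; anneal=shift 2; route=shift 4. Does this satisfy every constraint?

bend and drill can't run in the same shift (same welder) — violated.
polish and route both need the saw — holds.
The drill press is shared by polish and anneal — holds.
anneal can only start once deburr is done — holds.
polish and bend both need the grinder — holds.
anneal must be completed before bend — holds.
route can only start once bend is done — holds.
deburr must be completed before drill — holds.

Invalid. bend and drill can't run in the same shift (same welder).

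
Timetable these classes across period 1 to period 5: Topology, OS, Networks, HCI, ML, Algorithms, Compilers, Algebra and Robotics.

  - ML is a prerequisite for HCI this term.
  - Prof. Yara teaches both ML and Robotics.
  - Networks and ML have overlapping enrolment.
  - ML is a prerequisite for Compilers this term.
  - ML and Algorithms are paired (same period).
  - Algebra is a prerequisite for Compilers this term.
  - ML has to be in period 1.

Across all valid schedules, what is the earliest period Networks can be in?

Networks at period 2 is achievable: Compilers=period 2; Networks=period 2; HCI=period 2; Topology=period 1; ML=period 1; Robotics=period 2; Algebra=period 1; OS=period 1; Algorithms=period 1.
Nothing earlier works — the conflict constraints rule out every period before period 2.

period 2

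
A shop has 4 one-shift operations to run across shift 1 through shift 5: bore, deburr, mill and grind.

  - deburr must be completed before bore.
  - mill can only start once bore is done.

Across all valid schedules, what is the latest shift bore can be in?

Precedence pushes bore to at least shift 2; downstream work caps bore at shift 4.
bore at shift 4 is achievable: bore=shift 4, mill=shift 5, deburr=shift 1, grind=shift 1.

shift 4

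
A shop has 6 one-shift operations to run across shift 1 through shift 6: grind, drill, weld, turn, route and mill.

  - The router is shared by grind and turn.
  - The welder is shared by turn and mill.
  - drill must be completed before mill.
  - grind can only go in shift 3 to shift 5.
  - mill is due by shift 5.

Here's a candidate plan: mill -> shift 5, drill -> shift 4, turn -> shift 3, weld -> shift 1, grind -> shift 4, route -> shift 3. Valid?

The welder is shared by turn and mill — holds.
mill is due by shift 5 — holds.
grind can only go in shift 3 to shift 5 — holds.
The router is shared by grind and turn — holds.
drill must be completed before mill — holds.

Valid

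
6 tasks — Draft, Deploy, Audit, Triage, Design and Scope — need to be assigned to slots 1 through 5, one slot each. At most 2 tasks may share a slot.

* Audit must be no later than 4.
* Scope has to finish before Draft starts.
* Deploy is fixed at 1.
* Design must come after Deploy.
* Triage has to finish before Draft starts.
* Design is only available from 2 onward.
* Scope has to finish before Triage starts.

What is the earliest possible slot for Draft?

3

Precedence pushes Draft to at least 3.
Draft at 3 is achievable: Triage in 2, Design in 2, Audit in 3, Scope in 1, Draft in 3, Deploy in 1.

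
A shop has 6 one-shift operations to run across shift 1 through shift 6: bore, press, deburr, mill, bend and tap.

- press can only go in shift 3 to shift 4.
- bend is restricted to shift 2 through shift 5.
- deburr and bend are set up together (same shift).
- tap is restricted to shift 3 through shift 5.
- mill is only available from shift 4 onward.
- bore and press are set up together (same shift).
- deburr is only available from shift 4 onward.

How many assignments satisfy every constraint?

36

Splitting on bore: it can be shift 3 (18), shift 4 (18). Listing each branch's schedules as (press, deburr, mill, bend, tap) by shift number:
bore=shift 3: (3,4,4,4,3) (3,4,4,4,4) (3,4,4,4,5) (3,4,5,4,3) (3,4,5,4,4) (3,4,5,4,5) (3,4,6,4,3) (3,4,6,4,4) (3,4,6,4,5) (3,5,4,5,3) (3,5,4,5,4) (3,5,4,5,5) (3,5,5,5,3) (3,5,5,5,4) (3,5,5,5,5) (3,5,6,5,3) (3,5,6,5,4) (3,5,6,5,5) — 18.
bore=shift 4: (4,4,4,4,3) (4,4,4,4,4) (4,4,4,4,5) (4,4,5,4,3) (4,4,5,4,4) (4,4,5,4,5) (4,4,6,4,3) (4,4,6,4,4) (4,4,6,4,5) (4,5,4,5,3) (4,5,4,5,4) (4,5,4,5,5) (4,5,5,5,3) (4,5,5,5,4) (4,5,5,5,5) (4,5,6,5,3) (4,5,6,5,4) (4,5,6,5,5) — 18.
Summing: 18 + 18 = 36.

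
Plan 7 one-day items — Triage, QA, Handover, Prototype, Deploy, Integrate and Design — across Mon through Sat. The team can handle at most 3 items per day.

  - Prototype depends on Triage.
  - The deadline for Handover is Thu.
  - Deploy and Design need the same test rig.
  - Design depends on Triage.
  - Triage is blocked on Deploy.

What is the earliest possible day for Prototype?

Wed

Precedence pushes Prototype to at least Wed.
Prototype at Wed is achievable: Integrate in Tue, Handover in Mon, Deploy in Mon, Design in Wed, Triage in Tue, Prototype in Wed, QA in Mon.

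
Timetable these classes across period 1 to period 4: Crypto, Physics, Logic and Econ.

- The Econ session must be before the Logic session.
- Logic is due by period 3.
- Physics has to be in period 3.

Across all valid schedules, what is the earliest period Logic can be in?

period 2

Precedence pushes Logic to at least period 2; Logic's own window allows nothing later than period 3.
Logic at period 2 is achievable: Econ in period 1; Crypto in period 1; Logic in period 2; Physics in period 3.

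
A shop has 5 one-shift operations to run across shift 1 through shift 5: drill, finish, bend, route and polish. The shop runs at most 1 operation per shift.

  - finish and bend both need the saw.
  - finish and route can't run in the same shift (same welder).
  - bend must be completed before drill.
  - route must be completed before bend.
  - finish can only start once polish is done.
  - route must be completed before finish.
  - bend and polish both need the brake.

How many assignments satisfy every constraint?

9

Splitting on drill: it can be shift 3 (1), shift 4 (3), shift 5 (5). Listing each branch's schedules as (finish, bend, route, polish) by shift number:
drill=shift 3: (5,2,1,4) — 1.
drill=shift 4: (5,2,1,3) (5,3,1,2) (5,3,2,1) — 3.
drill=shift 5: (3,4,1,2) (3,4,2,1) (4,2,1,3) (4,3,1,2) (4,3,2,1) — 5.
Summing: 1 + 3 + 5 = 9.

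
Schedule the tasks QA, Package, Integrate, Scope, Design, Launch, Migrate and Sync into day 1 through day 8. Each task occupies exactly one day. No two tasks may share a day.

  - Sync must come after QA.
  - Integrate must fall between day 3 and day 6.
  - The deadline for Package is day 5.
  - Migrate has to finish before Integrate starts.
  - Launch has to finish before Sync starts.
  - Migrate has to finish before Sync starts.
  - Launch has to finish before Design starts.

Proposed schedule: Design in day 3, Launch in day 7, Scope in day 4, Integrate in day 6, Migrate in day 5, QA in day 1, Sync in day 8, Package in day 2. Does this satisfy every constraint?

Integrate must fall between day 3 and day 6 — holds.
Launch has to finish before Sync starts — holds.
Migrate has to finish before Integrate starts — holds.
Launch has to finish before Design starts — violated.
The deadline for Package is day 5 — holds.
Migrate has to finish before Sync starts — holds.
Sync must come after QA — holds.
No two tasks may share a day — holds.

No — it violates: Launch has to finish before Design starts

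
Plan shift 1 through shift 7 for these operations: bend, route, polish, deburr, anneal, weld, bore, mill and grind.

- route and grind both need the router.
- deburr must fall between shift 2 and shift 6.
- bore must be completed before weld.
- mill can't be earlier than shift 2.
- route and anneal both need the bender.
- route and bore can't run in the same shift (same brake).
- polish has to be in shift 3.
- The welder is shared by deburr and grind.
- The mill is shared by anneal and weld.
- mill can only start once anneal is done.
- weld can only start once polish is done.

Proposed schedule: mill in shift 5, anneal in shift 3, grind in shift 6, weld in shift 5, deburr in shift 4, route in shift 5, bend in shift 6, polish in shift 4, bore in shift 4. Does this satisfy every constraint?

No — it violates: polish has to be in shift 3

route and bore can't run in the same shift (same brake) — holds.
polish has to be in shift 3 — violated.
mill can only start once anneal is done — holds.
bore must be completed before weld — holds.
deburr must fall between shift 2 and shift 6 — holds.
The mill is shared by anneal and weld — holds.
mill can't be earlier than shift 2 — holds.
route and anneal both need the bender — holds.
The welder is shared by deburr and grind — holds.
route and grind both need the router — holds.
weld can only start once polish is done — holds.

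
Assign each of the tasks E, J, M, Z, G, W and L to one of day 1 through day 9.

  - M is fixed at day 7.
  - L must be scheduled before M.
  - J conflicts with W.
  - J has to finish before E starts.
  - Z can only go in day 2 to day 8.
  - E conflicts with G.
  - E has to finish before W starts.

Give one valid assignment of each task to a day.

G in day 1; E in day 2; Z in day 2; W in day 3; L in day 1; M in day 7; J in day 1

Checking: E(day 2) before W(day 3); L(day 1) before M(day 7); J(day 1) before E(day 2); J(day 1) != W(day 3); E(day 2) != G(day 1); M=day 7 in [day 7,day 7]; Z=day 2 in [day 2,day 8].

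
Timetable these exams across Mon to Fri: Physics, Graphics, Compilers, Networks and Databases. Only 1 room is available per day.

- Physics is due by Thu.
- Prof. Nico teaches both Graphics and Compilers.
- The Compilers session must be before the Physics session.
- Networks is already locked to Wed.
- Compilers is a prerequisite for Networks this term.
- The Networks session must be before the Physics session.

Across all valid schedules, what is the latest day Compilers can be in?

Tue

Downstream work caps Compilers at Tue.
Compilers at Tue is achievable: Physics in Thu, Networks in Wed, Compilers in Tue, Databases in Fri, Graphics in Mon.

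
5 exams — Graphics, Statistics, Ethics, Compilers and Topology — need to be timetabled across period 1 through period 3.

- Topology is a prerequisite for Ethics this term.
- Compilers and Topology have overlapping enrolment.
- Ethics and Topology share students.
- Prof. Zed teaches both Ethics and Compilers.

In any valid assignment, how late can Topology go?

Downstream work caps Topology at period 2.
Topology at period 2 is achievable: Graphics in period 1; Statistics in period 1; Compilers in period 1; Topology in period 2; Ethics in period 3.

period 2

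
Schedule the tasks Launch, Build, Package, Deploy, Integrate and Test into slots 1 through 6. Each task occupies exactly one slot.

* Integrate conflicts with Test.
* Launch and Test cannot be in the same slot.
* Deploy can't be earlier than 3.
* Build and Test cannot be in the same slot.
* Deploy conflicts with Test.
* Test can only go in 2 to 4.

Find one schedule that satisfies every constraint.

Package=1, Integrate=1, Test=2, Launch=1, Build=1, Deploy=3

Checking: Deploy(3) != Test(2); Integrate(1) != Test(2); Launch(1) != Test(2); Build(1) != Test(2); Deploy=3 in [3,6]; Test=2 in [2,4].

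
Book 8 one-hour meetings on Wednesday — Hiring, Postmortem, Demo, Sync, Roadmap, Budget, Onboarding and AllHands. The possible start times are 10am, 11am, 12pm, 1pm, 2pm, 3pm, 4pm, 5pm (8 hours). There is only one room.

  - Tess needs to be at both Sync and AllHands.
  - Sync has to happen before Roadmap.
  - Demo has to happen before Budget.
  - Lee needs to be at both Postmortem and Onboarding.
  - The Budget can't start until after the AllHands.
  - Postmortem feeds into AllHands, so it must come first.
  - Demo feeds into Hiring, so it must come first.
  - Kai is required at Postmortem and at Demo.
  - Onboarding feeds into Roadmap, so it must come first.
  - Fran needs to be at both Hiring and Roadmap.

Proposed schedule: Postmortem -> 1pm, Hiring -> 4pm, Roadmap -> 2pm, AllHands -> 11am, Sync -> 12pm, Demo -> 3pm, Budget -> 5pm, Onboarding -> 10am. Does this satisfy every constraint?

Tess needs to be at both Sync and AllHands — holds.
Demo has to happen before Budget — holds.
Fran needs to be at both Hiring and Roadmap — holds.
There is only one room — holds.
Kai is required at Postmortem and at Demo — holds.
The Budget can't start until after the AllHands — holds.
Demo feeds into Hiring, so it must come first — holds.
Postmortem feeds into AllHands, so it must come first — violated.
Onboarding feeds into Roadmap, so it must come first — holds.
Sync has to happen before Roadmap — holds.
Lee needs to be at both Postmortem and Onboarding — holds.

Invalid. Postmortem feeds into AllHands, so it must come first.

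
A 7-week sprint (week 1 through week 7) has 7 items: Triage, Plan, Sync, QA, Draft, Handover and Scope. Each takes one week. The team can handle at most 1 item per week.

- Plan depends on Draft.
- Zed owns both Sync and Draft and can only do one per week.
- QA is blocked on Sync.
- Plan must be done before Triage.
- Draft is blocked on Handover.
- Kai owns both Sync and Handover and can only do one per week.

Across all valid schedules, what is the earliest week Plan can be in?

week 3

Precedence pushes Plan to at least week 3; downstream work caps Plan at week 6.
Plan at week 3 is achievable: Handover=week 1, Triage=week 4, Draft=week 2, Sync=week 5, Plan=week 3, Scope=week 7, QA=week 6.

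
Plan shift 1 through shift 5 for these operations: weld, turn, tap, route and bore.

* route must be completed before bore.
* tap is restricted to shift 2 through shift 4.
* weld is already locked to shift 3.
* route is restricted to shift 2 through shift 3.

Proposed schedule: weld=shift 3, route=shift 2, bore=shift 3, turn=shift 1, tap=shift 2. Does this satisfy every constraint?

Valid

tap is restricted to shift 2 through shift 4 — holds.
route is restricted to shift 2 through shift 3 — holds.
route must be completed before bore — holds.
weld is already locked to shift 3 — holds.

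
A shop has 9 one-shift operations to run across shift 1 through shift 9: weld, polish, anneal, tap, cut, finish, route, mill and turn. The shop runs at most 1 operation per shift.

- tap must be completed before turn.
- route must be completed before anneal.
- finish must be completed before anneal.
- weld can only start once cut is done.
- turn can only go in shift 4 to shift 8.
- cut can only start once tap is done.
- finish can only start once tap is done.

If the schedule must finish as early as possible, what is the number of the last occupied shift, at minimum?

The precedence chain requires at least 3 distinct shifts.
With at most 1 per shift and 9 operations, at least 9 shifts are needed.
turn can't be placed before shift 4, so the schedule must run through at least shift 4.
9 works (last occupied shift: shift 9): for example anneal in shift 5, finish in shift 2, turn in shift 4, mill in shift 9, tap in shift 1, route in shift 3, polish in shift 8, weld in shift 7, cut in shift 6.

9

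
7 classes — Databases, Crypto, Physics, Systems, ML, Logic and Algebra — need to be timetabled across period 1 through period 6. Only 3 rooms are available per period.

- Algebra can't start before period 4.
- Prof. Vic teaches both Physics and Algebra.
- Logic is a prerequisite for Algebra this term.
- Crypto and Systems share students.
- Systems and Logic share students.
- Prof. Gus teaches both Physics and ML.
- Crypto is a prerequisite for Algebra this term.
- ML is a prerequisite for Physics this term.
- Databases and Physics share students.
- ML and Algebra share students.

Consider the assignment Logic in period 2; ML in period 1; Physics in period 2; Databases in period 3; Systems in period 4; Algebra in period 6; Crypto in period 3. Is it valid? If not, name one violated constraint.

ML is a prerequisite for Physics this term — holds.
Crypto is a prerequisite for Algebra this term — holds.
Logic is a prerequisite for Algebra this term — holds.
Prof. Gus teaches both Physics and ML — holds.
Only 3 rooms are available per period — holds.
Crypto and Systems share students — holds.
Databases and Physics share students — holds.
Systems and Logic share students — holds.
ML and Algebra share students — holds.
Algebra can't start before period 4 — holds.
Prof. Vic teaches both Physics and Algebra — holds.

Yes, all constraints hold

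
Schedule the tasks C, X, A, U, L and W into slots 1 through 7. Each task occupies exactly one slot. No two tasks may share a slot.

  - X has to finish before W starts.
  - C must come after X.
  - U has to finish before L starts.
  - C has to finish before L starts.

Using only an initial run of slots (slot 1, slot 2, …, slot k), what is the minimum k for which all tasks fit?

The precedence chain requires at least 3 distinct slots.
With at most 1 per slot and 6 tasks, at least 6 slots are needed.
6 works (last occupied slot: 6): for example A in 6, X in 1, W in 5, U in 3, C in 2, L in 4.

6 slots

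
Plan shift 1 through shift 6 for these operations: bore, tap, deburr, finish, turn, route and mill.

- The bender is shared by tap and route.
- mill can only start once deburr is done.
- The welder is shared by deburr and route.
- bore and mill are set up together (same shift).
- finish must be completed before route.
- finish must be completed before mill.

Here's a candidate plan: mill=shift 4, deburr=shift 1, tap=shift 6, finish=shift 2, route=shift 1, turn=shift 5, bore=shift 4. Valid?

No. The welder is shared by deburr and route is not satisfied.

The bender is shared by tap and route — holds.
The welder is shared by deburr and route — violated.
mill can only start once deburr is done — holds.
finish must be completed before route — violated.
bore and mill are set up together (same shift) — holds.
finish must be completed before mill — holds.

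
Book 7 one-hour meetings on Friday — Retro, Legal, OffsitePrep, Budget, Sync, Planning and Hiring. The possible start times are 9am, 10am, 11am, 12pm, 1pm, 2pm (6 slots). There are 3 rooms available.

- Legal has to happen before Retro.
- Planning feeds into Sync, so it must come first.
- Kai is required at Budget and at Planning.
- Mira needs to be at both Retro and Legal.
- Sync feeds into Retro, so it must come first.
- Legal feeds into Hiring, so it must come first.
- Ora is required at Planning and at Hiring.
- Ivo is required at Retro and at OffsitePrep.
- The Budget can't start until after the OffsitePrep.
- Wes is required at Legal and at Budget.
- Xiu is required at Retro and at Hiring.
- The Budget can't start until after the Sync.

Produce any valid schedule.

Legal -> 9am, Budget -> 11am, Sync -> 10am, OffsitePrep -> 9am, Planning -> 9am, Retro -> 11am, Hiring -> 10am

Checking: Legal(9am) before Hiring(10am); Sync(10am) before Budget(11am); Planning(9am) before Sync(10am); Legal(9am) before Retro(11am); Sync(10am) before Retro(11am); OffsitePrep(9am) before Budget(11am); Retro(11am) != Legal(9am); Budget(11am) != Planning(9am); Legal(9am) != Budget(11am); Retro(11am) != OffsitePrep(9am); Retro(11am) != Hiring(10am); Planning(9am) != Hiring(10am); max 3 per slot (cap 3).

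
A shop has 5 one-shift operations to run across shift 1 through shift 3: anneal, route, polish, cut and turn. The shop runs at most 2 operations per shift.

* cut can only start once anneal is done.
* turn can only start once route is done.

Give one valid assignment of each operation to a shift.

cut -> shift 2, anneal -> shift 1, route -> shift 1, turn -> shift 2, polish -> shift 3

Checking: route(shift 1) before turn(shift 2); anneal(shift 1) before cut(shift 2); max 2 per shift (cap 2).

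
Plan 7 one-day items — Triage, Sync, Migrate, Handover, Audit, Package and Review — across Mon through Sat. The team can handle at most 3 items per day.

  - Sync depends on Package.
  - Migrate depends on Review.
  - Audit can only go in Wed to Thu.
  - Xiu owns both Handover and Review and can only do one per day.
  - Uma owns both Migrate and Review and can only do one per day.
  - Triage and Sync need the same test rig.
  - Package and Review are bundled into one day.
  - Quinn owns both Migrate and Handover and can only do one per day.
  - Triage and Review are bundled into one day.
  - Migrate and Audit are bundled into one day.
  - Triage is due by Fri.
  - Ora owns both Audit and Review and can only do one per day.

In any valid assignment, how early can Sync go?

Precedence pushes Sync to at least Tue.
Sync at Tue is achievable: Audit -> Wed; Sync -> Tue; Triage -> Mon; Migrate -> Wed; Review -> Mon; Package -> Mon; Handover -> Tue.

Tue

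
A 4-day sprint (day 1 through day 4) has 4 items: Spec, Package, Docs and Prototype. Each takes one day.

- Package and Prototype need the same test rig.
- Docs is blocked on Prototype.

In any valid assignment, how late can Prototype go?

Downstream work caps Prototype at day 3.
Prototype at day 3 is achievable: Prototype -> day 3, Docs -> day 4, Spec -> day 1, Package -> day 1.

day 3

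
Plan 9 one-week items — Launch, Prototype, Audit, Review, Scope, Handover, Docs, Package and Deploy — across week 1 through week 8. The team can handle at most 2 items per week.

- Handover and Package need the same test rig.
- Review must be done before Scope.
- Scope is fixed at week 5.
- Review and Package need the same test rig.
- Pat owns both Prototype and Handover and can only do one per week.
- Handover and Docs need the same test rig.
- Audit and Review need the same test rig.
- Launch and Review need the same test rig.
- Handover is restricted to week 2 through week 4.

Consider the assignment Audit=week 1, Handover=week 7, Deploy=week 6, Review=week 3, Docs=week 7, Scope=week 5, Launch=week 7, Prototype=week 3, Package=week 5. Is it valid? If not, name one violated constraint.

No — it violates: Handover is restricted to week 2 through week 4

Review must be done before Scope — holds.
The team can handle at most 2 items per week — violated.
Launch and Review need the same test rig — holds.
Review and Package need the same test rig — holds.
Audit and Review need the same test rig — holds.
Handover and Package need the same test rig — holds.
Handover and Docs need the same test rig — violated.
Scope is fixed at week 5 — holds.
Pat owns both Prototype and Handover and can only do one per week — holds.
Handover is restricted to week 2 through week 4 — violated.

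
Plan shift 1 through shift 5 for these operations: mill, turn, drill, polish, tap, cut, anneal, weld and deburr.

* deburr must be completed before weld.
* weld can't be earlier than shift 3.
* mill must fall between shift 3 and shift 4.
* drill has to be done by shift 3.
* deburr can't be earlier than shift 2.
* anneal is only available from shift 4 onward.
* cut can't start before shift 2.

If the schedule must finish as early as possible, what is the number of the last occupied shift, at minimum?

The precedence chain requires at least 2 distinct shifts.
anneal can't be placed before shift 4, so the schedule must run through at least shift 4.
4 works (last occupied shift: shift 4): for example deburr -> shift 2; tap -> shift 1; turn -> shift 1; polish -> shift 1; weld -> shift 3; mill -> shift 3; cut -> shift 2; anneal -> shift 4; drill -> shift 1.

4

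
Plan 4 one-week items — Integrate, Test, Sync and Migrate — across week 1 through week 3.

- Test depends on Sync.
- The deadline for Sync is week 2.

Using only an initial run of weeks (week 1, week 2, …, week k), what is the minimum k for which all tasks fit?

The precedence chain requires at least 2 distinct weeks.
2 works (last occupied week: week 2): for example Sync=week 1, Migrate=week 1, Integrate=week 1, Test=week 2.

2 weeks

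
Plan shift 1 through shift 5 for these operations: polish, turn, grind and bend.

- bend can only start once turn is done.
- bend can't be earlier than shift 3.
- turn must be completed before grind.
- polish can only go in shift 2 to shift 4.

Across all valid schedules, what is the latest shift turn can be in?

shift 4

Downstream work caps turn at shift 4.
turn at shift 4 is achievable: turn -> shift 4, bend -> shift 5, polish -> shift 2, grind -> shift 5.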